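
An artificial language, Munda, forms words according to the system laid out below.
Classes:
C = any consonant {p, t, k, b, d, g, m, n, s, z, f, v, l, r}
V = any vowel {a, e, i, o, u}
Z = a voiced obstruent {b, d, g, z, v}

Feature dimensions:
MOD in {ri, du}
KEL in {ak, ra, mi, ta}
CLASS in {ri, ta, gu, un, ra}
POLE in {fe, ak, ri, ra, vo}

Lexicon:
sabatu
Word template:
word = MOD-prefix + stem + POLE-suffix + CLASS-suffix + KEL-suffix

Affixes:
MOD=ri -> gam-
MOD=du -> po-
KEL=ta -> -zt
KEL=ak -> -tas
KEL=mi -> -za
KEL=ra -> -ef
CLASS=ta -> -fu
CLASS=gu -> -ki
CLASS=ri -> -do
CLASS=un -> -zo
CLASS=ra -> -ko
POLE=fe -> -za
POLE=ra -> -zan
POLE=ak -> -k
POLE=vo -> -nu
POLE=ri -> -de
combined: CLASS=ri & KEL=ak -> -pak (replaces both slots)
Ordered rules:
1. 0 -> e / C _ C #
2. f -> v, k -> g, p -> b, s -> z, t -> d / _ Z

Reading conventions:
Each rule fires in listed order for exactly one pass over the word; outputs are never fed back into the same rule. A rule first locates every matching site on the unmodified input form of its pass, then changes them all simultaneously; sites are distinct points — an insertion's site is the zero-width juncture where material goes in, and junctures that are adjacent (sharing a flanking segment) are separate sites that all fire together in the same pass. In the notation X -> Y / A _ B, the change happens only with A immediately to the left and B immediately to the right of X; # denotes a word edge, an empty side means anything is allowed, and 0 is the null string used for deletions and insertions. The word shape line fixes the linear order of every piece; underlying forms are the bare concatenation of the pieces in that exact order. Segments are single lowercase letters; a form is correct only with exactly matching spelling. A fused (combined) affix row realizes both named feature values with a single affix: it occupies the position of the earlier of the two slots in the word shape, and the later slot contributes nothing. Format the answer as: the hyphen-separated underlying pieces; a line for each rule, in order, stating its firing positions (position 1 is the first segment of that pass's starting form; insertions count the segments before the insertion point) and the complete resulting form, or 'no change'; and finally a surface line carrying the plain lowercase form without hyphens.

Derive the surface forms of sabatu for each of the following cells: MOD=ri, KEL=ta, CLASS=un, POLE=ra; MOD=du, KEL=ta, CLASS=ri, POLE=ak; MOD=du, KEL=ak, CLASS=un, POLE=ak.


cell MOD=ri, KEL=ta, CLASS=un, POLE=ra:
underlying: gam-sabatu-zan-zo-zt
1. 0 -> e / C _ C #: inserts after position(s) 15: gamsabatuzanzozet
2. f -> v, k -> g, p -> b, s -> z, t -> d / _ Z: no change
surface: gamsabatuzanzozet

cell MOD=du, KEL=ta, CLASS=ri, POLE=ak:
underlying: po-sabatu-k-do-zt
1. 0 -> e / C _ C #: inserts after position(s) 12: posabatukdozet
2. f -> v, k -> g, p -> b, s -> z, t -> d / _ Z: fires at position(s) 9: posabatugdozet
surface: posabatugdozet

cell MOD=du, KEL=ak, CLASS=un, POLE=ak:
underlying: po-sabatu-k-zo-tas
1. 0 -> e / C _ C #: no change
2. f -> v, k -> g, p -> b, s -> z, t -> d / _ Z: fires at position(s) 9: posabatugzotas
surface: posabatugzotas


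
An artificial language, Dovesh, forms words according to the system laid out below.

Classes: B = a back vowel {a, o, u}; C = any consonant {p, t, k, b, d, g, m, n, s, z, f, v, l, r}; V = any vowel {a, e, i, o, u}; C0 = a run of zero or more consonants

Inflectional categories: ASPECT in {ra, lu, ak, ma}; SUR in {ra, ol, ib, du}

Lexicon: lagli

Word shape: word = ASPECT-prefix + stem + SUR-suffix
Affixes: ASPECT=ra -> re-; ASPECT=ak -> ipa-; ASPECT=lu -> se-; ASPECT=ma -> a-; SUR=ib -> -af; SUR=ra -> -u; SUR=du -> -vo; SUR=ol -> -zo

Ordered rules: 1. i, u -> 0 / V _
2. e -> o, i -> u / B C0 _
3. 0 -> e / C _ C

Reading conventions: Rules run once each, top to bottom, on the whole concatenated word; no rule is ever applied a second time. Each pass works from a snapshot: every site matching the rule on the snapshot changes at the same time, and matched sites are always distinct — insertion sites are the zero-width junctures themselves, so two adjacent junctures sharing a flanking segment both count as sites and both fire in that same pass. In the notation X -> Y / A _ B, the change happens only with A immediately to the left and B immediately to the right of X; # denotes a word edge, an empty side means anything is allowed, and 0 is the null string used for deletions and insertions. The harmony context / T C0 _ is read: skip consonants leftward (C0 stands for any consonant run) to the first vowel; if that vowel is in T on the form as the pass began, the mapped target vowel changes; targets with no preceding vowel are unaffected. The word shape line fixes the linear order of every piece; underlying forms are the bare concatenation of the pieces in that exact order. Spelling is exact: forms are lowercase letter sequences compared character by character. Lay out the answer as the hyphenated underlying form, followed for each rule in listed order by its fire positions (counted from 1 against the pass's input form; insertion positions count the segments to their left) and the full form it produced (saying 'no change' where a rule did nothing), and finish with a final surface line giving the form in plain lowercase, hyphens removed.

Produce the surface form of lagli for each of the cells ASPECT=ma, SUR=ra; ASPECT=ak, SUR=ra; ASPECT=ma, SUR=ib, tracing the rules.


cell ASPECT=ma, SUR=ra:
underlying: a-lagli-u
1. i, u -> 0 / V _: fires at position(s) 7: alagli
2. e -> o, i -> u / B C0 _: fires at position(s) 6: alaglu
3. 0 -> e / C _ C: inserts after position(s) 4: alagelu
surface: alagelu

cell ASPECT=ak, SUR=ra:
underlying: ipa-lagli-u
1. i, u -> 0 / V _: fires at position(s) 9: ipalagli
2. e -> o, i -> u / B C0 _: fires at position(s) 8: ipalaglu
3. 0 -> e / C _ C: inserts after position(s) 6: ipalagelu
surface: ipalagelu

cell ASPECT=ma, SUR=ib:
underlying: a-lagli-af
1. i, u -> 0 / V _: no change
2. e -> o, i -> u / B C0 _: fires at position(s) 6: alagluaf
3. 0 -> e / C _ C: inserts after position(s) 4: alageluaf
surface: alageluaf


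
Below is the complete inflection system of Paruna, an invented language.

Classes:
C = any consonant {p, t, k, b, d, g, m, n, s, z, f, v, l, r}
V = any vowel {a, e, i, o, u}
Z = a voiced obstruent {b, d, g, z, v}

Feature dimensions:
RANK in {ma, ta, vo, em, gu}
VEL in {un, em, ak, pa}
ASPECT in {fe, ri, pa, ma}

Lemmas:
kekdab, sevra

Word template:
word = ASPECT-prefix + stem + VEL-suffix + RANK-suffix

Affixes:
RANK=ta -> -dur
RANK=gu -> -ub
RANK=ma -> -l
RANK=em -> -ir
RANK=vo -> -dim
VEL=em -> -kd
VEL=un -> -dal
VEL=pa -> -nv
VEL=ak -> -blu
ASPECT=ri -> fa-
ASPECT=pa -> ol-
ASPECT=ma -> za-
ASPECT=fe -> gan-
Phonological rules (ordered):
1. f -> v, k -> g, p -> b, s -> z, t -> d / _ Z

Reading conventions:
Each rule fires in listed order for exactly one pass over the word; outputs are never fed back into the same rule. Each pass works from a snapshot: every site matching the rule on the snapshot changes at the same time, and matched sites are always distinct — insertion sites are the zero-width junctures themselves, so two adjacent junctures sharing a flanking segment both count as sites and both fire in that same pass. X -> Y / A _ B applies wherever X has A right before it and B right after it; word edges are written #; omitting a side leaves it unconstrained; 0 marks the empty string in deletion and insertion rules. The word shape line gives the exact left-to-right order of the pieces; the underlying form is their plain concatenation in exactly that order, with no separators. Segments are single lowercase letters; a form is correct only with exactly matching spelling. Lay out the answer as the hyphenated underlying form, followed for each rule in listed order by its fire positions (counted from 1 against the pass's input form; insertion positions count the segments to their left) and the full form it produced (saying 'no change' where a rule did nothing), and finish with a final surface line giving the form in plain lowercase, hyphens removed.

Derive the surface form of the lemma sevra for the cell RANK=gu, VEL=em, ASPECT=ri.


underlying: fa-sevra-kd-ub
1. f -> v, k -> g, p -> b, s -> z, t -> d / _ Z: fires at position(s) 8: fasevragdub
surface: fasevragdub


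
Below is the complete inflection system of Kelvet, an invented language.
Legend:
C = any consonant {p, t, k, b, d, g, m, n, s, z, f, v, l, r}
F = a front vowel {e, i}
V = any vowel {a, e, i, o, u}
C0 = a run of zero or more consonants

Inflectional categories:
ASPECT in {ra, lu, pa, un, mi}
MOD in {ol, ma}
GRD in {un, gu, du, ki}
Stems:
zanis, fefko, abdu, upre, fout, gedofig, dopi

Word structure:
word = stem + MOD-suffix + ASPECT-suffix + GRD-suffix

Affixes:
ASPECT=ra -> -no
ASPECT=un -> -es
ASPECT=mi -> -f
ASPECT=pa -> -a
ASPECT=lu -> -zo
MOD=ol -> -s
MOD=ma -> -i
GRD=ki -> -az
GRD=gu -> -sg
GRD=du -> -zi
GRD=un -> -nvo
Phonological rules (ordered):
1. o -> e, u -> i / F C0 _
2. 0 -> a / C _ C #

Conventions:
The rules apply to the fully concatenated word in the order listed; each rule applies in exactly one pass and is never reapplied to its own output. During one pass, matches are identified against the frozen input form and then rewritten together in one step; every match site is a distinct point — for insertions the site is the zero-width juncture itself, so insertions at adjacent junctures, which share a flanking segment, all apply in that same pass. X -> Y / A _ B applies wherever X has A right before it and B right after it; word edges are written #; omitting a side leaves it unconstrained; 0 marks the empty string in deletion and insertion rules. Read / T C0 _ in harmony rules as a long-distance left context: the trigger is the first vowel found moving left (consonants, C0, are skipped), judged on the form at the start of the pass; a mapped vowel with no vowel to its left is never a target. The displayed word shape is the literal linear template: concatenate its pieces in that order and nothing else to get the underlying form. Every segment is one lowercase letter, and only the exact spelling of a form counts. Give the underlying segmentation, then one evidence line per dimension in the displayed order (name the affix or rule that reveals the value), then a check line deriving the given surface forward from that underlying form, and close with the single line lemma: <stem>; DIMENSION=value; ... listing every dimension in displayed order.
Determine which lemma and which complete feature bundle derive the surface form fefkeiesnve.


underlying: fefko-i-es-nvo
ASPECT=un - signalled by the affix -es
MOD=ma - signalled by the affix -i
GRD=un - signalled by the affix -nvo
check: fefkoiesnvo -> fefkeiesnve -> fefkeiesnve
lemma: fefko; ASPECT=un; MOD=ma; GRD=un


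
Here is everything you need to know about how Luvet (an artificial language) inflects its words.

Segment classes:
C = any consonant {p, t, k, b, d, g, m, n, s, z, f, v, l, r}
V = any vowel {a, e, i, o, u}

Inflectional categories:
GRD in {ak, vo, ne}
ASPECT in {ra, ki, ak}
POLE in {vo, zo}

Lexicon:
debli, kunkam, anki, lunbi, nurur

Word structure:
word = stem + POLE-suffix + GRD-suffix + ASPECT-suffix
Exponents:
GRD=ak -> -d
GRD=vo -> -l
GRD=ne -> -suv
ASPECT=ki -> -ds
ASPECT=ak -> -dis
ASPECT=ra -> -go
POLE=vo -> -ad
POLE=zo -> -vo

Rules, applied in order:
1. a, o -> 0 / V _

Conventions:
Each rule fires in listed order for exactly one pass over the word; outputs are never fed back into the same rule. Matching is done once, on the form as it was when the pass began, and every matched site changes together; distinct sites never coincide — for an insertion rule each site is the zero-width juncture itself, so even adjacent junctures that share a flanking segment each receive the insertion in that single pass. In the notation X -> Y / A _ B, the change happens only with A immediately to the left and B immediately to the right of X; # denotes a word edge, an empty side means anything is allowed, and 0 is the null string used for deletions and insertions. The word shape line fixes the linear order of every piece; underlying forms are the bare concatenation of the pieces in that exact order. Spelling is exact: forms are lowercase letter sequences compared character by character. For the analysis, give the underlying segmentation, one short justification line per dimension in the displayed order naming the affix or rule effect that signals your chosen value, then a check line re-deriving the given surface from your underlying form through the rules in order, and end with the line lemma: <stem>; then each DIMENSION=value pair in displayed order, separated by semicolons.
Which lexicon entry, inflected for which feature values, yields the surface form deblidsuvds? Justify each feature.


underlying: debli-ad-suv-ds
GRD=ne - signalled by the affix -suv
ASPECT=ki - signalled by the affix -ds
POLE=vo - signalled by the affix -ad
check: debliadsuvds -> deblidsuvds
lemma: debli; GRD=ne; ASPECT=ki; POLE=vo


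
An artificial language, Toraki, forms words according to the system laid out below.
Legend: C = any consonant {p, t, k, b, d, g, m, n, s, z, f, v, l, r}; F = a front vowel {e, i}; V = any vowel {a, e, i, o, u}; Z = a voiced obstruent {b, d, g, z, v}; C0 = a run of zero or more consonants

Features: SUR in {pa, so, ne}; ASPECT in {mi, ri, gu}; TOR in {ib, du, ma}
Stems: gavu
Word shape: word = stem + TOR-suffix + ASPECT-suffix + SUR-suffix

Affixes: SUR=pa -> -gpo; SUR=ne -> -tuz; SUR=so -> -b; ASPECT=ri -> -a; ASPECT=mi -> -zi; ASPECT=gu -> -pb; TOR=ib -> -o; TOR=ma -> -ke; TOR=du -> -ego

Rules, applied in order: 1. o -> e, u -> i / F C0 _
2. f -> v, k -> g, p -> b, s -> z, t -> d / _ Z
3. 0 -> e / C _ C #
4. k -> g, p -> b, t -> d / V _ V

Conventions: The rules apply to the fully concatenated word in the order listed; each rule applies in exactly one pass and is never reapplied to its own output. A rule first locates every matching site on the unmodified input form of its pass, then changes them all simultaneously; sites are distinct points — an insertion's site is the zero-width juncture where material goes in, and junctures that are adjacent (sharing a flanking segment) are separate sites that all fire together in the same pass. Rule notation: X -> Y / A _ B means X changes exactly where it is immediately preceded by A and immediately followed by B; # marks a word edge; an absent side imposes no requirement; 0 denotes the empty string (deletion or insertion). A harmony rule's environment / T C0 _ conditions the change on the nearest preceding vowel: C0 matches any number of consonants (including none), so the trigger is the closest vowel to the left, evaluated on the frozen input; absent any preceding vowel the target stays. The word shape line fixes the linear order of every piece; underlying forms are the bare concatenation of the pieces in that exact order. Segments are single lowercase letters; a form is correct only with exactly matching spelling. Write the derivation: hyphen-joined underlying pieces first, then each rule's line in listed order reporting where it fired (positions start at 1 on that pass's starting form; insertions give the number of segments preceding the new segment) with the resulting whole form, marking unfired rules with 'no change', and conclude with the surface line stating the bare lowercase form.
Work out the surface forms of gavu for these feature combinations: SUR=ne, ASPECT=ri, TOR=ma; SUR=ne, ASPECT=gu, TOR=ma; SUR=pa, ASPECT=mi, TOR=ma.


cell SUR=ne, ASPECT=ri, TOR=ma:
underlying: gavu-ke-a-tuz
1. o -> e, u -> i / F C0 _: no change
2. f -> v, k -> g, p -> b, s -> z, t -> d / _ Z: no change
3. 0 -> e / C _ C #: no change
4. k -> g, p -> b, t -> d / V _ V: fires at position(s) 5, 8: gavugeaduz
surface: gavugeaduz

cell SUR=ne, ASPECT=gu, TOR=ma:
underlying: gavu-ke-pb-tuz
1. o -> e, u -> i / F C0 _: fires at position(s) 10: gavukepbtiz
2. f -> v, k -> g, p -> b, s -> z, t -> d / _ Z: fires at position(s) 7: gavukebbtiz
3. 0 -> e / C _ C #: no change
4. k -> g, p -> b, t -> d / V _ V: fires at position(s) 5: gavugebbtiz
surface: gavugebbtiz

cell SUR=pa, ASPECT=mi, TOR=ma:
underlying: gavu-ke-zi-gpo
1. o -> e, u -> i / F C0 _: fires at position(s) 11: gavukezigpe
2. f -> v, k -> g, p -> b, s -> z, t -> d / _ Z: no change
3. 0 -> e / C _ C #: no change
4. k -> g, p -> b, t -> d / V _ V: fires at position(s) 5: gavugezigpe
surface: gavugezigpe


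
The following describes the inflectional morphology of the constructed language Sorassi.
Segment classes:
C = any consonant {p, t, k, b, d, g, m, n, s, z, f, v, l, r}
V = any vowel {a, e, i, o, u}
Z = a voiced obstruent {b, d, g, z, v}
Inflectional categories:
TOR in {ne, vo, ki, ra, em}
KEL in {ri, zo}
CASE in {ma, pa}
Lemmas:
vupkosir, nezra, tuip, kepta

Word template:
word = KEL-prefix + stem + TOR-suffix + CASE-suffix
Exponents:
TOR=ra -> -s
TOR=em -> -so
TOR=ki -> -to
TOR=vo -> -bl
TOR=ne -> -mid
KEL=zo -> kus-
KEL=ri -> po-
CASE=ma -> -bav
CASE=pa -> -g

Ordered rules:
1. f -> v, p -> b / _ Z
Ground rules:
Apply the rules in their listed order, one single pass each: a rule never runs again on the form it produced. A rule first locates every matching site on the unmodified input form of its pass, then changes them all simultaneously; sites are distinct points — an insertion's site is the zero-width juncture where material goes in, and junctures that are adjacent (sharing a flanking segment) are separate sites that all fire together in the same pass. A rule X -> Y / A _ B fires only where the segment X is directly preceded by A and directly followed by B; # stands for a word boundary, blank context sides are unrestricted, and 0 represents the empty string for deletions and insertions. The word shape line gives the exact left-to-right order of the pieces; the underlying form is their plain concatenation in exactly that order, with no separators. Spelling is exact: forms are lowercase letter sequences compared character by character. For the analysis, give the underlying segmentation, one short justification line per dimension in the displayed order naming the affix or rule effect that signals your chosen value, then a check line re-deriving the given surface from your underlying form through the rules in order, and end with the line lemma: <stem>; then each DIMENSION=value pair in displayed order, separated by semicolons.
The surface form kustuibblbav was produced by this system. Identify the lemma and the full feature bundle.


underlying: kus-tuip-bl-bav
TOR=vo - signalled by the affix -bl
KEL=zo - signalled by the affix kus-
CASE=ma - signalled by the affix -bav
check: kustuipblbav -> kustuibblbav
lemma: tuip; TOR=vo; KEL=zo; CASE=ma


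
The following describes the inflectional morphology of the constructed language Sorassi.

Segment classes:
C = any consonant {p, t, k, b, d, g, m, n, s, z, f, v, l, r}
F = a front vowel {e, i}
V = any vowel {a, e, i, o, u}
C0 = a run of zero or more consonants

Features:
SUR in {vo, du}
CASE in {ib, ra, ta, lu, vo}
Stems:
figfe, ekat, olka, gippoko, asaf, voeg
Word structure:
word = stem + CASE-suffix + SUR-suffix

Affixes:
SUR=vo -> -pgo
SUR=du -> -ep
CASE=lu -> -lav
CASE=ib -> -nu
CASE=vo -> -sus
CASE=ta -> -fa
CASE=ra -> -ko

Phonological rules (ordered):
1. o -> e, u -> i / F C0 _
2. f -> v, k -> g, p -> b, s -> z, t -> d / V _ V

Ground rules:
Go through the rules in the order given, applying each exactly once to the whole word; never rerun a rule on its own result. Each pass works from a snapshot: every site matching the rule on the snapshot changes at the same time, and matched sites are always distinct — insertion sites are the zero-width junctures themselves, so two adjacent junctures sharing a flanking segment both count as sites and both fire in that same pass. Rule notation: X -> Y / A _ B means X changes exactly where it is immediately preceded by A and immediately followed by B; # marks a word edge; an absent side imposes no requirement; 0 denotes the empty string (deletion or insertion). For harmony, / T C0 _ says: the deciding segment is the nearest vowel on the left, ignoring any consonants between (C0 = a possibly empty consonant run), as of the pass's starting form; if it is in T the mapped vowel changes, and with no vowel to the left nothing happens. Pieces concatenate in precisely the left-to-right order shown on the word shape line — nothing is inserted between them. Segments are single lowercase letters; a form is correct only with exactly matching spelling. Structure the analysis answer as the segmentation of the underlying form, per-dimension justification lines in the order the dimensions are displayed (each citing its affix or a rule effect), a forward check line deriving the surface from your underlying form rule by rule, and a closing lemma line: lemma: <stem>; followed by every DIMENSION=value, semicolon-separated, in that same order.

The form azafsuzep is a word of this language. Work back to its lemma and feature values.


underlying: asaf-sus-ep
SUR=du - signalled by the affix -ep
CASE=vo - signalled by the affix -sus
check: asafsusep -> asafsusep -> azafsuzep
lemma: asaf; SUR=du; CASE=vo


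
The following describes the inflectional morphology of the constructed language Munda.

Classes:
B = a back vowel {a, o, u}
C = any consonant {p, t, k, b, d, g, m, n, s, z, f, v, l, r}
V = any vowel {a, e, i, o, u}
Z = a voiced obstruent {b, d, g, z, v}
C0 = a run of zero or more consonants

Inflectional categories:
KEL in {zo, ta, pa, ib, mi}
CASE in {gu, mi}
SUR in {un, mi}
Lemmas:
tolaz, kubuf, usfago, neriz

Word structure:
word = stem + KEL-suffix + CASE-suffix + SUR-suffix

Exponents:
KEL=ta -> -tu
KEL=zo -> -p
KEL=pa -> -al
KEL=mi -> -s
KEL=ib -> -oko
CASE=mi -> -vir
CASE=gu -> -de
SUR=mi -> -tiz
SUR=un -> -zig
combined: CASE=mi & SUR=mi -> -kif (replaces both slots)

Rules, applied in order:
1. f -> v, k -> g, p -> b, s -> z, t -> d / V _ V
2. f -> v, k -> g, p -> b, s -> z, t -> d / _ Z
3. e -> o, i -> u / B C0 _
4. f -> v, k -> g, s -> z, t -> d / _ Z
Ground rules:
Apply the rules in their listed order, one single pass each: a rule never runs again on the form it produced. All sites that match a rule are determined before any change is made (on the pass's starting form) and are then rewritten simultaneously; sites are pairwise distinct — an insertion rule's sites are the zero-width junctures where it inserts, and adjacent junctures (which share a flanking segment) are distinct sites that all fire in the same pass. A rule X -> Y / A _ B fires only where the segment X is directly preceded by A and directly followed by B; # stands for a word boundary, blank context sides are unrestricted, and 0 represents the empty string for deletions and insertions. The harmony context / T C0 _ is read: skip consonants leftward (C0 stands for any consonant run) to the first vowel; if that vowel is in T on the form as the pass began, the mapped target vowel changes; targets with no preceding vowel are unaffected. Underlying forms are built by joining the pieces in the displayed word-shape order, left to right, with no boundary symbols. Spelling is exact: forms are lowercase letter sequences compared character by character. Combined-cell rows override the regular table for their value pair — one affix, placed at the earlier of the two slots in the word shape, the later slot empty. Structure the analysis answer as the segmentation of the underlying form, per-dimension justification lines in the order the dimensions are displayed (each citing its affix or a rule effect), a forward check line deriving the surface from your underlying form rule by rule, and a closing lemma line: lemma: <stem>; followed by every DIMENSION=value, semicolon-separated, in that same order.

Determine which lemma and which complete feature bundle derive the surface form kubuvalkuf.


underlying: kubuf-al-kif
KEL=pa - signalled by the affix -al
CASE=mi - signalled by the combined affix row
SUR=mi - signalled by the combined affix row
check: kubufalkif -> kubuvalkif -> kubuvalkif -> kubuvalkuf -> kubuvalkuf
lemma: kubuf; KEL=pa; CASE=mi; SUR=mi


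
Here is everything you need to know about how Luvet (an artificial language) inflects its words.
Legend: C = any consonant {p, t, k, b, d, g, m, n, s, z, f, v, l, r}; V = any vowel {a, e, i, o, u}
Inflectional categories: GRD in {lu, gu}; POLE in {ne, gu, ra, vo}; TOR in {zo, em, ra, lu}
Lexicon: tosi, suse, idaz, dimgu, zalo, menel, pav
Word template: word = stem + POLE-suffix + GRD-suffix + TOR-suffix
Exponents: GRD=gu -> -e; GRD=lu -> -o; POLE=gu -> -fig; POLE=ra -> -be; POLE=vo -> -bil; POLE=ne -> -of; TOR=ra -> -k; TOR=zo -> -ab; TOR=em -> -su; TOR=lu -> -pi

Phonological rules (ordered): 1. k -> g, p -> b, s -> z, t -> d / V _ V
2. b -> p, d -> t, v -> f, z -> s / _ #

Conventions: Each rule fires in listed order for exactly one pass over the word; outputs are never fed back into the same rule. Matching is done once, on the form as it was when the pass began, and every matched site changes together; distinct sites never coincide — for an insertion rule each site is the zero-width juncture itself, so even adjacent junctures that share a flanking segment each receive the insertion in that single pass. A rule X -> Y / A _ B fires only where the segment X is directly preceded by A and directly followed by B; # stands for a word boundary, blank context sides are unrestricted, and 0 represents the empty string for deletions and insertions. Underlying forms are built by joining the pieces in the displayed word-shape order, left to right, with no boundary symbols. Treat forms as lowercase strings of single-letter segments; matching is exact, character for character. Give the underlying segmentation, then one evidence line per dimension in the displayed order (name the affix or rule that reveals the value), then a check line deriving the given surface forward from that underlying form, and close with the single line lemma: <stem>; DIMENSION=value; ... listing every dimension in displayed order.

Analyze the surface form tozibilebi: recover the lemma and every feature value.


underlying: tosi-bil-e-pi
GRD=gu - signalled by the affix -e
POLE=vo - signalled by the affix -bil
TOR=lu - signalled by the affix -pi
check: tosibilepi -> tozibilebi -> tozibilebi
lemma: tosi; GRD=gu; POLE=vo; TOR=lu


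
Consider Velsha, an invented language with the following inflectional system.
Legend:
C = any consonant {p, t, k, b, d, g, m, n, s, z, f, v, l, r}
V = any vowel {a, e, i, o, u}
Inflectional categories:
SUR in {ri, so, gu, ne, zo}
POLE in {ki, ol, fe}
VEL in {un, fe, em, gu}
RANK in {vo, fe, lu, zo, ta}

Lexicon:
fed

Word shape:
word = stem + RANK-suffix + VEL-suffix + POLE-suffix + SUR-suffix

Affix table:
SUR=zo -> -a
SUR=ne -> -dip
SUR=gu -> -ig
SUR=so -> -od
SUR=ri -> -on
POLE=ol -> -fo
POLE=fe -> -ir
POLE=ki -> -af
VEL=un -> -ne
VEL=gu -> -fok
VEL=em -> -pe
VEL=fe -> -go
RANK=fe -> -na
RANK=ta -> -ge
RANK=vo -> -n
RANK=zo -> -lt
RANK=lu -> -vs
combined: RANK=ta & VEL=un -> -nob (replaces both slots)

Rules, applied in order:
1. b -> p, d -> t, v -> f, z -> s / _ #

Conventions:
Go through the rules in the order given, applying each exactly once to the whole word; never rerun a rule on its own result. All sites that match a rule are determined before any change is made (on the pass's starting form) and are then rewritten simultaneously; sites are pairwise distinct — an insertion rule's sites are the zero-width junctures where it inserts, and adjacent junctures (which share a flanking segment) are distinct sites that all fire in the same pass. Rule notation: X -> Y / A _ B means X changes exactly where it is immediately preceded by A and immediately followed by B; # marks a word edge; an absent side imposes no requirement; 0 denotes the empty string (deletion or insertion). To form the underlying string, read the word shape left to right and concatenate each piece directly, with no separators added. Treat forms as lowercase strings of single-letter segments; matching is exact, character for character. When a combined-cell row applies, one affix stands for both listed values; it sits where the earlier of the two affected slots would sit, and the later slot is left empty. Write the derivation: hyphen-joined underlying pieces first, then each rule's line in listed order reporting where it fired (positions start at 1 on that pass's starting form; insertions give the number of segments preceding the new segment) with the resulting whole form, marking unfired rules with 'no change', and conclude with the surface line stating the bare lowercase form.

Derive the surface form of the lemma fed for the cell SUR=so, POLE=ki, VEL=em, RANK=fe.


underlying: fed-na-pe-af-od
1. b -> p, d -> t, v -> f, z -> s / _ #: fires at position(s) 11: fednapeafot
surface: fednapeafot


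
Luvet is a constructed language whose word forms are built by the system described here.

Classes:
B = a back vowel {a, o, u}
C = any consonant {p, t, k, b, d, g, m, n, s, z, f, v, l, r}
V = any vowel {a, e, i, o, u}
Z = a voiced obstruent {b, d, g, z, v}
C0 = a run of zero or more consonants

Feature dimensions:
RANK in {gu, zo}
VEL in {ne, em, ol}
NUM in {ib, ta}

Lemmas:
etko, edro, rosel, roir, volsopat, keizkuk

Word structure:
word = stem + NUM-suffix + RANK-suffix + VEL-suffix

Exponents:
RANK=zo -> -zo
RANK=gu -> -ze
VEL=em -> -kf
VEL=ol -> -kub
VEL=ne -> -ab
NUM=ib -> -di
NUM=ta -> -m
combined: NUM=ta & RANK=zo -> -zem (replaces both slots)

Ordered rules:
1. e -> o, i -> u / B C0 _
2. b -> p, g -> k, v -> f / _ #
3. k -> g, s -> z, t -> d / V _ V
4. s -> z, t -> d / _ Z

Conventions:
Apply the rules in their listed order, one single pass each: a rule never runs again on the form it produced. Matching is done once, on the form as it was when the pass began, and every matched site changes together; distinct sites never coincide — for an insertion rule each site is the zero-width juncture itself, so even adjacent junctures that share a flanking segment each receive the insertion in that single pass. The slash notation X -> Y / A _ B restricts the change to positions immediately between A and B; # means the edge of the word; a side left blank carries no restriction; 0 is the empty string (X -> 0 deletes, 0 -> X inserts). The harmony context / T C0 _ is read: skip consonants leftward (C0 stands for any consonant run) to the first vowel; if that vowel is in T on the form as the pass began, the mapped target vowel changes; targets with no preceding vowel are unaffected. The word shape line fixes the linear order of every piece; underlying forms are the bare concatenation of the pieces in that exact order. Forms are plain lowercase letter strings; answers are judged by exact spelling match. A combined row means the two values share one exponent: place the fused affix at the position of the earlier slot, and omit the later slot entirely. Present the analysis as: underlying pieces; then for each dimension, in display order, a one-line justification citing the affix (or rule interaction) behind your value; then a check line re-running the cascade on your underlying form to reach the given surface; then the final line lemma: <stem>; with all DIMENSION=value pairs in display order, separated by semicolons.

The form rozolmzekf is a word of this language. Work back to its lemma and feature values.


underlying: rosel-m-ze-kf
RANK=gu - signalled by the affix -ze
VEL=em - signalled by the affix -kf
NUM=ta - signalled by the affix -m
check: roselmzekf -> rosolmzekf -> rosolmzekf -> rozolmzekf -> rozolmzekf
lemma: rosel; RANK=gu; VEL=em; NUM=ta


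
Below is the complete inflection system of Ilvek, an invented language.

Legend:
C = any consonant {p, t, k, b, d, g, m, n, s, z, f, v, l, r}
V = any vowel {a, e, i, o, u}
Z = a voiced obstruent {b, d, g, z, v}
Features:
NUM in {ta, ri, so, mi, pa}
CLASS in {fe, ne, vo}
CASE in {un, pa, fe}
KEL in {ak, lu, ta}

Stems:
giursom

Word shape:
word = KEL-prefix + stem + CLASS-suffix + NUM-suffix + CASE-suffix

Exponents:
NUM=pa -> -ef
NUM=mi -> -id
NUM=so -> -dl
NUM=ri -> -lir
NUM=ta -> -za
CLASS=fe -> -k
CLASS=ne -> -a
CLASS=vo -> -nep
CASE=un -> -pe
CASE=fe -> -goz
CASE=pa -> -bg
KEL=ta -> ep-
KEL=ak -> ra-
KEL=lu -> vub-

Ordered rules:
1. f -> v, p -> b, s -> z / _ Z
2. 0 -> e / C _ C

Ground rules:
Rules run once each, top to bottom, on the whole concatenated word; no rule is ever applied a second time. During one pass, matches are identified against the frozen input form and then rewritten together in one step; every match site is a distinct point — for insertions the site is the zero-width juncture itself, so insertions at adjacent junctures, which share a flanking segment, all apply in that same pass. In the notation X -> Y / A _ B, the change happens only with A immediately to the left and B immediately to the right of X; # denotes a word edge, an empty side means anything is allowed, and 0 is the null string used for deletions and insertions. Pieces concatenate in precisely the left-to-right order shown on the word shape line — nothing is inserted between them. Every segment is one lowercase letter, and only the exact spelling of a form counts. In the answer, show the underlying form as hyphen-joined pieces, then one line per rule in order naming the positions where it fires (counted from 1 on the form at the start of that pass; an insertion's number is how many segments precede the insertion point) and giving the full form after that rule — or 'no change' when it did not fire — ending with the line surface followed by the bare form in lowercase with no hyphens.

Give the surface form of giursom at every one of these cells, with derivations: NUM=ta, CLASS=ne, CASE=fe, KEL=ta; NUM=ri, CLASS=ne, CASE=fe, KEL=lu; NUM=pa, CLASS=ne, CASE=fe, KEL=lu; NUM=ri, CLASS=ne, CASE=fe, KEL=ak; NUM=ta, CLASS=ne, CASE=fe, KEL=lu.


cell NUM=ta, CLASS=ne, CASE=fe, KEL=ta:
underlying: ep-giursom-a-za-goz
1. f -> v, p -> b, s -> z / _ Z: fires at position(s) 2: ebgiursomazagoz
2. 0 -> e / C _ C: inserts after position(s) 2, 6: ebegiuresomazagoz
surface: ebegiuresomazagoz

cell NUM=ri, CLASS=ne, CASE=fe, KEL=lu:
underlying: vub-giursom-a-lir-goz
1. f -> v, p -> b, s -> z / _ Z: no change
2. 0 -> e / C _ C: inserts after position(s) 3, 7, 14: vubegiuresomaliregoz
surface: vubegiuresomaliregoz

cell NUM=pa, CLASS=ne, CASE=fe, KEL=lu:
underlying: vub-giursom-a-ef-goz
1. f -> v, p -> b, s -> z / _ Z: fires at position(s) 13: vubgiursomaevgoz
2. 0 -> e / C _ C: inserts after position(s) 3, 7, 13: vubegiuresomaevegoz
surface: vubegiuresomaevegoz

cell NUM=ri, CLASS=ne, CASE=fe, KEL=ak:
underlying: ra-giursom-a-lir-goz
1. f -> v, p -> b, s -> z / _ Z: no change
2. 0 -> e / C _ C: inserts after position(s) 6, 13: ragiuresomaliregoz
surface: ragiuresomaliregoz

cell NUM=ta, CLASS=ne, CASE=fe, KEL=lu:
underlying: vub-giursom-a-za-goz
1. f -> v, p -> b, s -> z / _ Z: no change
2. 0 -> e / C _ C: inserts after position(s) 3, 7: vubegiuresomazagoz
surface: vubegiuresomazagoz


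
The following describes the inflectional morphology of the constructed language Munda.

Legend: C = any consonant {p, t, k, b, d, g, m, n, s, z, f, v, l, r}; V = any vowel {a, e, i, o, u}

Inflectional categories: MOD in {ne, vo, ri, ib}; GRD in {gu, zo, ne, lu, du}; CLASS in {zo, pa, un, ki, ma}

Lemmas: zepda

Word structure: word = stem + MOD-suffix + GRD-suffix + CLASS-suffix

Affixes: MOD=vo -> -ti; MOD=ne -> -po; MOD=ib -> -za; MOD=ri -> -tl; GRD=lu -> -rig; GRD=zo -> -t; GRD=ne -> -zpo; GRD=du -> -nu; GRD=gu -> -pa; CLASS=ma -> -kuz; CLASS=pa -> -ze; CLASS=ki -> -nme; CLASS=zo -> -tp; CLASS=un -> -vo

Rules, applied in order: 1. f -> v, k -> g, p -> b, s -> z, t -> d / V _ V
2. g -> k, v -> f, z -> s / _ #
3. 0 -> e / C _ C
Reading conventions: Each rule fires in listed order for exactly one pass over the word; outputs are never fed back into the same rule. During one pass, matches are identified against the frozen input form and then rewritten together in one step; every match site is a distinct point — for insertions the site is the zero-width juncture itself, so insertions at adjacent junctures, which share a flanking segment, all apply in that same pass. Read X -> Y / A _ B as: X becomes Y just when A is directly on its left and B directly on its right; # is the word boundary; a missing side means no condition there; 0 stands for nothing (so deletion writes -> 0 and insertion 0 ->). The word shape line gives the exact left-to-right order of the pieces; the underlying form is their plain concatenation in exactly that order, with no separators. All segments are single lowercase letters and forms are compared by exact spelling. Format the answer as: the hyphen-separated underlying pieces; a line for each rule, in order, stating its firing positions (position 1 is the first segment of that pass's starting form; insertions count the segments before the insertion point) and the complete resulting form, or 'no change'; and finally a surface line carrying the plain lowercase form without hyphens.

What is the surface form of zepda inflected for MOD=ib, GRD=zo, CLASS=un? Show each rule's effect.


underlying: zepda-za-t-vo
1. f -> v, k -> g, p -> b, s -> z, t -> d / V _ V: no change
2. g -> k, v -> f, z -> s / _ #: no change
3. 0 -> e / C _ C: inserts after position(s) 3, 8: zepedazatevo
surface: zepedazatevo


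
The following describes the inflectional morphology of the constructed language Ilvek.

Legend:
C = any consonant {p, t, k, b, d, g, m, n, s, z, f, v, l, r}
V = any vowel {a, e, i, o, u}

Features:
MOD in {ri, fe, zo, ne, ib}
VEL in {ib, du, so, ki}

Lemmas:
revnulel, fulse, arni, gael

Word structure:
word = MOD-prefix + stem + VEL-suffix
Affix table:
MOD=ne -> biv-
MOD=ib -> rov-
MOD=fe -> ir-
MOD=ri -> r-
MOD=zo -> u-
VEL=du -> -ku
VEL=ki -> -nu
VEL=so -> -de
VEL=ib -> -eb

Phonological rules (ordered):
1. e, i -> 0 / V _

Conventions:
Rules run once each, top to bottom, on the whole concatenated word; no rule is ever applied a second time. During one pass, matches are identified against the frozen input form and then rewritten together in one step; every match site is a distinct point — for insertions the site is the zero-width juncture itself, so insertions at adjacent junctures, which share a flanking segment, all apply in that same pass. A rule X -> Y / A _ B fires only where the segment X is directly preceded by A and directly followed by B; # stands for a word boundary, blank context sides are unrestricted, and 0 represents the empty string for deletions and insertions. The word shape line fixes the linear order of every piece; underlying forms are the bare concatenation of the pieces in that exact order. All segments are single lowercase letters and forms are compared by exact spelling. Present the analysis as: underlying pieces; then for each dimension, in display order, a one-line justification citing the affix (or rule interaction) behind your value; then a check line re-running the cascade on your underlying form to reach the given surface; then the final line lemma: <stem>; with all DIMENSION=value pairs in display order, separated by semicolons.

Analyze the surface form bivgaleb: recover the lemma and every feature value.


underlying: biv-gael-eb
MOD=ne - signalled by the affix biv-
VEL=ib - signalled by the affix -eb
check: bivgaeleb -> bivgaleb
lemma: gael; MOD=ne; VEL=ib


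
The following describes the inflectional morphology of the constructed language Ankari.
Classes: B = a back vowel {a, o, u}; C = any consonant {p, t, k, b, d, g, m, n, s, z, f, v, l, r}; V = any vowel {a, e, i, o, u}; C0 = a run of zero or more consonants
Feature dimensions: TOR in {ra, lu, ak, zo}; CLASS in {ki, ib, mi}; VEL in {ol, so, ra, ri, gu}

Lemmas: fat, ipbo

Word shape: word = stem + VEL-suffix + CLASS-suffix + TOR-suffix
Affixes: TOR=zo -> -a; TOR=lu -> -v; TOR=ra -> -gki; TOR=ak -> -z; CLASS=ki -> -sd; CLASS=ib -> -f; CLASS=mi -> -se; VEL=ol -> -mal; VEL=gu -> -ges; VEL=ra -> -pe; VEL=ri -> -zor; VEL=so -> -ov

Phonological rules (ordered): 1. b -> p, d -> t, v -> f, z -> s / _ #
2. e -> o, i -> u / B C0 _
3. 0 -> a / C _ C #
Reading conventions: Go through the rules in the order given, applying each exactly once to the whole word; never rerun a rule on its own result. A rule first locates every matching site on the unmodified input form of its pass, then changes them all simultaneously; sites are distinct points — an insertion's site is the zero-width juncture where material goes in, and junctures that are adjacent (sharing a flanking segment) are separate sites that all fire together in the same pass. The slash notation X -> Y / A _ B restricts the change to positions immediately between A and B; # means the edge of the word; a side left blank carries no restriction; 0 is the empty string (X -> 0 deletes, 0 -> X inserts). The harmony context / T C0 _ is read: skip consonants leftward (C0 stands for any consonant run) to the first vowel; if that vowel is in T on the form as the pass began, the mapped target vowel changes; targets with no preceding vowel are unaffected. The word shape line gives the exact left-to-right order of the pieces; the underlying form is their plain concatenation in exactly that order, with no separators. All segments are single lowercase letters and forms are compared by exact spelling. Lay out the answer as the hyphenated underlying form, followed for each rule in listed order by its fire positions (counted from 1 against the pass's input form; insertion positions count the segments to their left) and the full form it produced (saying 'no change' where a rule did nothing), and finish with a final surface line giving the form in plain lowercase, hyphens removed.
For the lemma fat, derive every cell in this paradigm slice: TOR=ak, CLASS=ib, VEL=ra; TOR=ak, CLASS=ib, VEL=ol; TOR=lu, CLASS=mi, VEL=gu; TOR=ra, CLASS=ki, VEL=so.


cell TOR=ak, CLASS=ib, VEL=ra:
underlying: fat-pe-f-z
1. b -> p, d -> t, v -> f, z -> s / _ #: fires at position(s) 7: fatpefs
2. e -> o, i -> u / B C0 _: fires at position(s) 5: fatpofs
3. 0 -> a / C _ C #: inserts after position(s) 6: fatpofas
surface: fatpofas

cell TOR=ak, CLASS=ib, VEL=ol:
underlying: fat-mal-f-z
1. b -> p, d -> t, v -> f, z -> s / _ #: fires at position(s) 8: fatmalfs
2. e -> o, i -> u / B C0 _: no change
3. 0 -> a / C _ C #: inserts after position(s) 7: fatmalfas
surface: fatmalfas

cell TOR=lu, CLASS=mi, VEL=gu:
underlying: fat-ges-se-v
1. b -> p, d -> t, v -> f, z -> s / _ #: fires at position(s) 9: fatgessef
2. e -> o, i -> u / B C0 _: fires at position(s) 5: fatgossef
3. 0 -> a / C _ C #: no change
surface: fatgossef

cell TOR=ra, CLASS=ki, VEL=so:
underlying: fat-ov-sd-gki
1. b -> p, d -> t, v -> f, z -> s / _ #: no change
2. e -> o, i -> u / B C0 _: fires at position(s) 10: fatovsdgku
3. 0 -> a / C _ C #: no change
surface: fatovsdgku
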